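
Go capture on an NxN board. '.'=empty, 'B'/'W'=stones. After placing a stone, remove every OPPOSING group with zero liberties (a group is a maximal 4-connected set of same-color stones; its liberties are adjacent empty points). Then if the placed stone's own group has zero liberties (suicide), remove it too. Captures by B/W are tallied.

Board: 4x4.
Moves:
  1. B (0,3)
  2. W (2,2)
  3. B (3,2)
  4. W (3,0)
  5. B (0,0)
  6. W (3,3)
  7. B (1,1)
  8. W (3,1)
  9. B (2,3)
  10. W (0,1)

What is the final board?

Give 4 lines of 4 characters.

Move 1: B@(0,3) -> caps B=0 W=0
Move 2: W@(2,2) -> caps B=0 W=0
Move 3: B@(3,2) -> caps B=0 W=0
Move 4: W@(3,0) -> caps B=0 W=0
Move 5: B@(0,0) -> caps B=0 W=0
Move 6: W@(3,3) -> caps B=0 W=0
Move 7: B@(1,1) -> caps B=0 W=0
Move 8: W@(3,1) -> caps B=0 W=1
Move 9: B@(2,3) -> caps B=0 W=1
Move 10: W@(0,1) -> caps B=0 W=1

Answer: BW.B
.B..
..WB
WW.W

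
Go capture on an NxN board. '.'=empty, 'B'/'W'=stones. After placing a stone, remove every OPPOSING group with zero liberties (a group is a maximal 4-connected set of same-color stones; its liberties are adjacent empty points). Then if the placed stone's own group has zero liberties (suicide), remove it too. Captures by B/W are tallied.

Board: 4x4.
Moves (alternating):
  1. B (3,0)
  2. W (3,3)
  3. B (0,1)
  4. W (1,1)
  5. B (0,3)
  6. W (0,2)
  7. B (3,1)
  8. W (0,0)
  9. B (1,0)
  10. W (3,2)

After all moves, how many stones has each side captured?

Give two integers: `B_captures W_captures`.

Answer: 0 1

Derivation:
Move 1: B@(3,0) -> caps B=0 W=0
Move 2: W@(3,3) -> caps B=0 W=0
Move 3: B@(0,1) -> caps B=0 W=0
Move 4: W@(1,1) -> caps B=0 W=0
Move 5: B@(0,3) -> caps B=0 W=0
Move 6: W@(0,2) -> caps B=0 W=0
Move 7: B@(3,1) -> caps B=0 W=0
Move 8: W@(0,0) -> caps B=0 W=1
Move 9: B@(1,0) -> caps B=0 W=1
Move 10: W@(3,2) -> caps B=0 W=1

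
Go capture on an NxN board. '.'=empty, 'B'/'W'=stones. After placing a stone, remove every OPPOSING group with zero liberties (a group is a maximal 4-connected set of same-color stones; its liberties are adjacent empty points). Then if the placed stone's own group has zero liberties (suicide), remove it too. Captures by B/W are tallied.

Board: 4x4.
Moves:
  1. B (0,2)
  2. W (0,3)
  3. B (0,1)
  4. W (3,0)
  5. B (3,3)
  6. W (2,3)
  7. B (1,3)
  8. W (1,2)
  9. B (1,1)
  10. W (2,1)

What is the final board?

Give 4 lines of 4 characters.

Answer: .BB.
.BWB
.W.W
W..B

Derivation:
Move 1: B@(0,2) -> caps B=0 W=0
Move 2: W@(0,3) -> caps B=0 W=0
Move 3: B@(0,1) -> caps B=0 W=0
Move 4: W@(3,0) -> caps B=0 W=0
Move 5: B@(3,3) -> caps B=0 W=0
Move 6: W@(2,3) -> caps B=0 W=0
Move 7: B@(1,3) -> caps B=1 W=0
Move 8: W@(1,2) -> caps B=1 W=0
Move 9: B@(1,1) -> caps B=1 W=0
Move 10: W@(2,1) -> caps B=1 W=0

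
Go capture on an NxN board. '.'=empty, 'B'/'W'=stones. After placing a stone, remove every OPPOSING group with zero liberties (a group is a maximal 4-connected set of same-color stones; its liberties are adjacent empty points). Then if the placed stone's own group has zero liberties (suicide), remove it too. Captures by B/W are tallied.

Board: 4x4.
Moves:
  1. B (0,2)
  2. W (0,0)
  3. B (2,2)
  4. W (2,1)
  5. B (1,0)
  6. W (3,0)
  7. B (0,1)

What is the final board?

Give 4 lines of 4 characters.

Move 1: B@(0,2) -> caps B=0 W=0
Move 2: W@(0,0) -> caps B=0 W=0
Move 3: B@(2,2) -> caps B=0 W=0
Move 4: W@(2,1) -> caps B=0 W=0
Move 5: B@(1,0) -> caps B=0 W=0
Move 6: W@(3,0) -> caps B=0 W=0
Move 7: B@(0,1) -> caps B=1 W=0

Answer: .BB.
B...
.WB.
W...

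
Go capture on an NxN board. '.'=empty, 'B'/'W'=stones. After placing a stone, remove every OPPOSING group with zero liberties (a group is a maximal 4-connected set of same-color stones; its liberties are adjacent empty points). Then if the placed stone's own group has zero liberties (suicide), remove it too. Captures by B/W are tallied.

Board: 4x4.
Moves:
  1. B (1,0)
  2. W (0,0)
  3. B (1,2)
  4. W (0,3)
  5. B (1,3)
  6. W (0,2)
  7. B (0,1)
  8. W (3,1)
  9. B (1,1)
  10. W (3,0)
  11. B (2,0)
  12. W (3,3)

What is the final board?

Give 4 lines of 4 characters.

Answer: .B..
BBBB
B...
WW.W

Derivation:
Move 1: B@(1,0) -> caps B=0 W=0
Move 2: W@(0,0) -> caps B=0 W=0
Move 3: B@(1,2) -> caps B=0 W=0
Move 4: W@(0,3) -> caps B=0 W=0
Move 5: B@(1,3) -> caps B=0 W=0
Move 6: W@(0,2) -> caps B=0 W=0
Move 7: B@(0,1) -> caps B=3 W=0
Move 8: W@(3,1) -> caps B=3 W=0
Move 9: B@(1,1) -> caps B=3 W=0
Move 10: W@(3,0) -> caps B=3 W=0
Move 11: B@(2,0) -> caps B=3 W=0
Move 12: W@(3,3) -> caps B=3 W=0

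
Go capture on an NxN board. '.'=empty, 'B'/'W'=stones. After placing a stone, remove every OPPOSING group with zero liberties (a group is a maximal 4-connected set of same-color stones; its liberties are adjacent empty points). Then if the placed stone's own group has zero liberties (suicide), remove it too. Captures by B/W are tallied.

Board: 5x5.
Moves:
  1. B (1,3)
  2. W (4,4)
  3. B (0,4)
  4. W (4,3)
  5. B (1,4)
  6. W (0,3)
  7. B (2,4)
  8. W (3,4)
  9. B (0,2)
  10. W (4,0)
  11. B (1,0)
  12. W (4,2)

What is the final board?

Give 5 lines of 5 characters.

Move 1: B@(1,3) -> caps B=0 W=0
Move 2: W@(4,4) -> caps B=0 W=0
Move 3: B@(0,4) -> caps B=0 W=0
Move 4: W@(4,3) -> caps B=0 W=0
Move 5: B@(1,4) -> caps B=0 W=0
Move 6: W@(0,3) -> caps B=0 W=0
Move 7: B@(2,4) -> caps B=0 W=0
Move 8: W@(3,4) -> caps B=0 W=0
Move 9: B@(0,2) -> caps B=1 W=0
Move 10: W@(4,0) -> caps B=1 W=0
Move 11: B@(1,0) -> caps B=1 W=0
Move 12: W@(4,2) -> caps B=1 W=0

Answer: ..B.B
B..BB
....B
....W
W.WWW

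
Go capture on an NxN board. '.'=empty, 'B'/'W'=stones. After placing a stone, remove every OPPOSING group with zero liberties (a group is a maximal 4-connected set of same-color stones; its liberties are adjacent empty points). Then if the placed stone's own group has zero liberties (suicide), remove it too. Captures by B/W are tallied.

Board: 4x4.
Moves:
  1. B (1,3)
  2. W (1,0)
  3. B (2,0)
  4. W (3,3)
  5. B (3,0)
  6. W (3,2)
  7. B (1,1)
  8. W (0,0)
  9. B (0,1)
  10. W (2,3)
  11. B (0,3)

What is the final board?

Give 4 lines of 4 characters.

Move 1: B@(1,3) -> caps B=0 W=0
Move 2: W@(1,0) -> caps B=0 W=0
Move 3: B@(2,0) -> caps B=0 W=0
Move 4: W@(3,3) -> caps B=0 W=0
Move 5: B@(3,0) -> caps B=0 W=0
Move 6: W@(3,2) -> caps B=0 W=0
Move 7: B@(1,1) -> caps B=0 W=0
Move 8: W@(0,0) -> caps B=0 W=0
Move 9: B@(0,1) -> caps B=2 W=0
Move 10: W@(2,3) -> caps B=2 W=0
Move 11: B@(0,3) -> caps B=2 W=0

Answer: .B.B
.B.B
B..W
B.WW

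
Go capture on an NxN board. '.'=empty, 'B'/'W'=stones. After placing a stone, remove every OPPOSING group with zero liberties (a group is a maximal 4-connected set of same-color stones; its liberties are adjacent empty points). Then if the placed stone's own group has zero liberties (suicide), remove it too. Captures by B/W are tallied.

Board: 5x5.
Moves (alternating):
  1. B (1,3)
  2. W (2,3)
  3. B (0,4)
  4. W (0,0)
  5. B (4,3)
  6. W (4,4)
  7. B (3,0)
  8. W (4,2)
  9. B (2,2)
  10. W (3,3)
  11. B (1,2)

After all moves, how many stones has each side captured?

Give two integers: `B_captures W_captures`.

Move 1: B@(1,3) -> caps B=0 W=0
Move 2: W@(2,3) -> caps B=0 W=0
Move 3: B@(0,4) -> caps B=0 W=0
Move 4: W@(0,0) -> caps B=0 W=0
Move 5: B@(4,3) -> caps B=0 W=0
Move 6: W@(4,4) -> caps B=0 W=0
Move 7: B@(3,0) -> caps B=0 W=0
Move 8: W@(4,2) -> caps B=0 W=0
Move 9: B@(2,2) -> caps B=0 W=0
Move 10: W@(3,3) -> caps B=0 W=1
Move 11: B@(1,2) -> caps B=0 W=1

Answer: 0 1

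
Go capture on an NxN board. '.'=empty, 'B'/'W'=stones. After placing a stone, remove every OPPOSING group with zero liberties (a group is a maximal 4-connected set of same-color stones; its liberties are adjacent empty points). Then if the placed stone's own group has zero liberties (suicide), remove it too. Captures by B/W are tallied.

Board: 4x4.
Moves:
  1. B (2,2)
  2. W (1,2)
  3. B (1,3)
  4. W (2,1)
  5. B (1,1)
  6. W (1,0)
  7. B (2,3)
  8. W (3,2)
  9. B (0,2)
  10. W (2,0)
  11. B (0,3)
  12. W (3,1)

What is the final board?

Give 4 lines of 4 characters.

Move 1: B@(2,2) -> caps B=0 W=0
Move 2: W@(1,2) -> caps B=0 W=0
Move 3: B@(1,3) -> caps B=0 W=0
Move 4: W@(2,1) -> caps B=0 W=0
Move 5: B@(1,1) -> caps B=0 W=0
Move 6: W@(1,0) -> caps B=0 W=0
Move 7: B@(2,3) -> caps B=0 W=0
Move 8: W@(3,2) -> caps B=0 W=0
Move 9: B@(0,2) -> caps B=1 W=0
Move 10: W@(2,0) -> caps B=1 W=0
Move 11: B@(0,3) -> caps B=1 W=0
Move 12: W@(3,1) -> caps B=1 W=0

Answer: ..BB
WB.B
WWBB
.WW.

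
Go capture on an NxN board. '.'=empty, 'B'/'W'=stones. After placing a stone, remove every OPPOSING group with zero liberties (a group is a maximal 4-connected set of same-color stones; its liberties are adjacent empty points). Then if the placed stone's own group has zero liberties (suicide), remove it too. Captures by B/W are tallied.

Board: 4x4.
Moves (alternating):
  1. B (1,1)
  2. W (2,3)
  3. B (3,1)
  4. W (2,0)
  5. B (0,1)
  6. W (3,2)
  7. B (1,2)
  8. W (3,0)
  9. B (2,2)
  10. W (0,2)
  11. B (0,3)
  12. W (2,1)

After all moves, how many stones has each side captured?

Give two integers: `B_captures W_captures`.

Move 1: B@(1,1) -> caps B=0 W=0
Move 2: W@(2,3) -> caps B=0 W=0
Move 3: B@(3,1) -> caps B=0 W=0
Move 4: W@(2,0) -> caps B=0 W=0
Move 5: B@(0,1) -> caps B=0 W=0
Move 6: W@(3,2) -> caps B=0 W=0
Move 7: B@(1,2) -> caps B=0 W=0
Move 8: W@(3,0) -> caps B=0 W=0
Move 9: B@(2,2) -> caps B=0 W=0
Move 10: W@(0,2) -> caps B=0 W=0
Move 11: B@(0,3) -> caps B=1 W=0
Move 12: W@(2,1) -> caps B=1 W=1

Answer: 1 1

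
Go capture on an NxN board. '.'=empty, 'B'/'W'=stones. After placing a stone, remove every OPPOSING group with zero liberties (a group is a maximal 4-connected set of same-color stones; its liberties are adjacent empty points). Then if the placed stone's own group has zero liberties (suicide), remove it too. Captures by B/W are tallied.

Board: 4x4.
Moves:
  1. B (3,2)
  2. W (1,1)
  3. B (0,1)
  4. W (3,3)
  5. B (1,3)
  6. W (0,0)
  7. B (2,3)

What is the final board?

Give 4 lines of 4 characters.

Answer: WB..
.W.B
...B
..B.

Derivation:
Move 1: B@(3,2) -> caps B=0 W=0
Move 2: W@(1,1) -> caps B=0 W=0
Move 3: B@(0,1) -> caps B=0 W=0
Move 4: W@(3,3) -> caps B=0 W=0
Move 5: B@(1,3) -> caps B=0 W=0
Move 6: W@(0,0) -> caps B=0 W=0
Move 7: B@(2,3) -> caps B=1 W=0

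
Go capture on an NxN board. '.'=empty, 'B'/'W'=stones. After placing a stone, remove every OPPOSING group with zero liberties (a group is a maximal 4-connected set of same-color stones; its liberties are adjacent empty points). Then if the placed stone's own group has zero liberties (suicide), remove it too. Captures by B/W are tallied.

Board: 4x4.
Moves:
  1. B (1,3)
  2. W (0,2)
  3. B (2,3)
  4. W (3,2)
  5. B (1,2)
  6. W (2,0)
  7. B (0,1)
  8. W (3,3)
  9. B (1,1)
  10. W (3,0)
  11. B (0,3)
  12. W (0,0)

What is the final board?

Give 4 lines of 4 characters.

Move 1: B@(1,3) -> caps B=0 W=0
Move 2: W@(0,2) -> caps B=0 W=0
Move 3: B@(2,3) -> caps B=0 W=0
Move 4: W@(3,2) -> caps B=0 W=0
Move 5: B@(1,2) -> caps B=0 W=0
Move 6: W@(2,0) -> caps B=0 W=0
Move 7: B@(0,1) -> caps B=0 W=0
Move 8: W@(3,3) -> caps B=0 W=0
Move 9: B@(1,1) -> caps B=0 W=0
Move 10: W@(3,0) -> caps B=0 W=0
Move 11: B@(0,3) -> caps B=1 W=0
Move 12: W@(0,0) -> caps B=1 W=0

Answer: WB.B
.BBB
W..B
W.WW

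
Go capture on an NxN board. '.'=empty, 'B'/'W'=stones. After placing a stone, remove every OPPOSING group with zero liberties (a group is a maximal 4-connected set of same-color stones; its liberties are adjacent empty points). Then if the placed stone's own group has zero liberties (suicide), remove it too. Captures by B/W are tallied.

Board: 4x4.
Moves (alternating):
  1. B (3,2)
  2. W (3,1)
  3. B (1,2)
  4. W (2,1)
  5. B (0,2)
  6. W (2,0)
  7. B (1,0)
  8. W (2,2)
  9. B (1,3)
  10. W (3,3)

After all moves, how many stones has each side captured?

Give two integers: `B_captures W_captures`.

Answer: 0 1

Derivation:
Move 1: B@(3,2) -> caps B=0 W=0
Move 2: W@(3,1) -> caps B=0 W=0
Move 3: B@(1,2) -> caps B=0 W=0
Move 4: W@(2,1) -> caps B=0 W=0
Move 5: B@(0,2) -> caps B=0 W=0
Move 6: W@(2,0) -> caps B=0 W=0
Move 7: B@(1,0) -> caps B=0 W=0
Move 8: W@(2,2) -> caps B=0 W=0
Move 9: B@(1,3) -> caps B=0 W=0
Move 10: W@(3,3) -> caps B=0 W=1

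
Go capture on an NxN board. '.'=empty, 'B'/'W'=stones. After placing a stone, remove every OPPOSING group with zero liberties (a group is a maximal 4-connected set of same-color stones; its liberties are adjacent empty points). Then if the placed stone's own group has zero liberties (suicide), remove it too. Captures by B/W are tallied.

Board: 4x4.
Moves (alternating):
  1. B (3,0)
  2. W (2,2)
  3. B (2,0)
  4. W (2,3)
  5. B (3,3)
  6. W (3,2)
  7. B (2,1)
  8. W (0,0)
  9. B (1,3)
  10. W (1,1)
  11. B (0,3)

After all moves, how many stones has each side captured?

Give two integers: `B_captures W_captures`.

Move 1: B@(3,0) -> caps B=0 W=0
Move 2: W@(2,2) -> caps B=0 W=0
Move 3: B@(2,0) -> caps B=0 W=0
Move 4: W@(2,3) -> caps B=0 W=0
Move 5: B@(3,3) -> caps B=0 W=0
Move 6: W@(3,2) -> caps B=0 W=1
Move 7: B@(2,1) -> caps B=0 W=1
Move 8: W@(0,0) -> caps B=0 W=1
Move 9: B@(1,3) -> caps B=0 W=1
Move 10: W@(1,1) -> caps B=0 W=1
Move 11: B@(0,3) -> caps B=0 W=1

Answer: 0 1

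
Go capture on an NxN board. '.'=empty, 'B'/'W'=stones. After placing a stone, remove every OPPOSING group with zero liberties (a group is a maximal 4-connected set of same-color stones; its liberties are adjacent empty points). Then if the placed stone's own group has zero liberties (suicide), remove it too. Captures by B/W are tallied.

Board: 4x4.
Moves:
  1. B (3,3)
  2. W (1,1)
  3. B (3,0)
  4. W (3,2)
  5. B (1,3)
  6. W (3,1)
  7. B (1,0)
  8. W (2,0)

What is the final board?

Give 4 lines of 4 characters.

Answer: ....
BW.B
W...
.WWB

Derivation:
Move 1: B@(3,3) -> caps B=0 W=0
Move 2: W@(1,1) -> caps B=0 W=0
Move 3: B@(3,0) -> caps B=0 W=0
Move 4: W@(3,2) -> caps B=0 W=0
Move 5: B@(1,3) -> caps B=0 W=0
Move 6: W@(3,1) -> caps B=0 W=0
Move 7: B@(1,0) -> caps B=0 W=0
Move 8: W@(2,0) -> caps B=0 W=1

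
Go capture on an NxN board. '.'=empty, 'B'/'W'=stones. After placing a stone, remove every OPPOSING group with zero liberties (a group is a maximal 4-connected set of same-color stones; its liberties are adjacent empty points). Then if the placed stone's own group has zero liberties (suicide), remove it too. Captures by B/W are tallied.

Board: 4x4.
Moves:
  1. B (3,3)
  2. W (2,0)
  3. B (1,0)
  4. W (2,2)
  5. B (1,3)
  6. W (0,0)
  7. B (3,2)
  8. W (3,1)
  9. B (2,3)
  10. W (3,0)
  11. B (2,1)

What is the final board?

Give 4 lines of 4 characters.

Move 1: B@(3,3) -> caps B=0 W=0
Move 2: W@(2,0) -> caps B=0 W=0
Move 3: B@(1,0) -> caps B=0 W=0
Move 4: W@(2,2) -> caps B=0 W=0
Move 5: B@(1,3) -> caps B=0 W=0
Move 6: W@(0,0) -> caps B=0 W=0
Move 7: B@(3,2) -> caps B=0 W=0
Move 8: W@(3,1) -> caps B=0 W=0
Move 9: B@(2,3) -> caps B=0 W=0
Move 10: W@(3,0) -> caps B=0 W=0
Move 11: B@(2,1) -> caps B=3 W=0

Answer: W...
B..B
.BWB
..BB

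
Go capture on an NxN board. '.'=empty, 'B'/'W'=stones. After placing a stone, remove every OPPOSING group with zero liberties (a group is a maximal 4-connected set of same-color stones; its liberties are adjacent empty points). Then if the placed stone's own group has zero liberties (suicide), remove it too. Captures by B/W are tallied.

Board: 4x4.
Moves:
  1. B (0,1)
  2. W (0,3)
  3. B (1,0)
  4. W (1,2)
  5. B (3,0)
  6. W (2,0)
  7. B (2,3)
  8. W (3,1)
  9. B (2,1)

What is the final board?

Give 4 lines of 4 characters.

Move 1: B@(0,1) -> caps B=0 W=0
Move 2: W@(0,3) -> caps B=0 W=0
Move 3: B@(1,0) -> caps B=0 W=0
Move 4: W@(1,2) -> caps B=0 W=0
Move 5: B@(3,0) -> caps B=0 W=0
Move 6: W@(2,0) -> caps B=0 W=0
Move 7: B@(2,3) -> caps B=0 W=0
Move 8: W@(3,1) -> caps B=0 W=1
Move 9: B@(2,1) -> caps B=0 W=1

Answer: .B.W
B.W.
WB.B
.W..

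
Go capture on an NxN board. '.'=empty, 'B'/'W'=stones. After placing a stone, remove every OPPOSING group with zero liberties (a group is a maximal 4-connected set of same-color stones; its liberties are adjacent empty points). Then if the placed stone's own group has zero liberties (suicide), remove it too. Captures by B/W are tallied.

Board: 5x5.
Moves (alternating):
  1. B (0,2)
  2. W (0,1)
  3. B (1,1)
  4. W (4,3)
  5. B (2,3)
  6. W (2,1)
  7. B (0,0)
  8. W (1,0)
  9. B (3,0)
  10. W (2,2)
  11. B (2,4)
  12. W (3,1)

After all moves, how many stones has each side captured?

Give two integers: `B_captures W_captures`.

Answer: 1 0

Derivation:
Move 1: B@(0,2) -> caps B=0 W=0
Move 2: W@(0,1) -> caps B=0 W=0
Move 3: B@(1,1) -> caps B=0 W=0
Move 4: W@(4,3) -> caps B=0 W=0
Move 5: B@(2,3) -> caps B=0 W=0
Move 6: W@(2,1) -> caps B=0 W=0
Move 7: B@(0,0) -> caps B=1 W=0
Move 8: W@(1,0) -> caps B=1 W=0
Move 9: B@(3,0) -> caps B=1 W=0
Move 10: W@(2,2) -> caps B=1 W=0
Move 11: B@(2,4) -> caps B=1 W=0
Move 12: W@(3,1) -> caps B=1 W=0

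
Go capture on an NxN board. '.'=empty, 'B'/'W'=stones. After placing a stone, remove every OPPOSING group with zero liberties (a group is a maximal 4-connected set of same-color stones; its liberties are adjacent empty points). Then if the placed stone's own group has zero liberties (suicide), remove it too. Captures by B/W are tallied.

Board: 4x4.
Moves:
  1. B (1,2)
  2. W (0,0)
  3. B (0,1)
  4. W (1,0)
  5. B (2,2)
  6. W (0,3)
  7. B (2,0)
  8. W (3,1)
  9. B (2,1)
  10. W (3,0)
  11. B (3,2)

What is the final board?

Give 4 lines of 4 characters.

Answer: WB.W
W.B.
BBB.
..B.

Derivation:
Move 1: B@(1,2) -> caps B=0 W=0
Move 2: W@(0,0) -> caps B=0 W=0
Move 3: B@(0,1) -> caps B=0 W=0
Move 4: W@(1,0) -> caps B=0 W=0
Move 5: B@(2,2) -> caps B=0 W=0
Move 6: W@(0,3) -> caps B=0 W=0
Move 7: B@(2,0) -> caps B=0 W=0
Move 8: W@(3,1) -> caps B=0 W=0
Move 9: B@(2,1) -> caps B=0 W=0
Move 10: W@(3,0) -> caps B=0 W=0
Move 11: B@(3,2) -> caps B=2 W=0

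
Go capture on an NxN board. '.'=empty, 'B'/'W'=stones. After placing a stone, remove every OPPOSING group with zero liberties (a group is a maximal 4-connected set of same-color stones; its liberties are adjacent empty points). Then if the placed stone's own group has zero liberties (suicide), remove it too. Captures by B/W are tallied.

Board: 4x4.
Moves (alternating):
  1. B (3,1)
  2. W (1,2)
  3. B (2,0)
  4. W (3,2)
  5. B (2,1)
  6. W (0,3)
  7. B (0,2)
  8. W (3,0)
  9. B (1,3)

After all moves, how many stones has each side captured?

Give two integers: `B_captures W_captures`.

Move 1: B@(3,1) -> caps B=0 W=0
Move 2: W@(1,2) -> caps B=0 W=0
Move 3: B@(2,0) -> caps B=0 W=0
Move 4: W@(3,2) -> caps B=0 W=0
Move 5: B@(2,1) -> caps B=0 W=0
Move 6: W@(0,3) -> caps B=0 W=0
Move 7: B@(0,2) -> caps B=0 W=0
Move 8: W@(3,0) -> caps B=0 W=0
Move 9: B@(1,3) -> caps B=1 W=0

Answer: 1 0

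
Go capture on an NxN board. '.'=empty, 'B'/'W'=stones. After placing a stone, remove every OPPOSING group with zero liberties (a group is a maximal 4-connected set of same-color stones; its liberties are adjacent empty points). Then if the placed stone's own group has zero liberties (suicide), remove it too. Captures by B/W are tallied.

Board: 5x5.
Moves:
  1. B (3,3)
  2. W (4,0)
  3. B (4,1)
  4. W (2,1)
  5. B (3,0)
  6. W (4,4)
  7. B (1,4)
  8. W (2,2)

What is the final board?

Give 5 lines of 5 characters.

Answer: .....
....B
.WW..
B..B.
.B..W

Derivation:
Move 1: B@(3,3) -> caps B=0 W=0
Move 2: W@(4,0) -> caps B=0 W=0
Move 3: B@(4,1) -> caps B=0 W=0
Move 4: W@(2,1) -> caps B=0 W=0
Move 5: B@(3,0) -> caps B=1 W=0
Move 6: W@(4,4) -> caps B=1 W=0
Move 7: B@(1,4) -> caps B=1 W=0
Move 8: W@(2,2) -> caps B=1 W=0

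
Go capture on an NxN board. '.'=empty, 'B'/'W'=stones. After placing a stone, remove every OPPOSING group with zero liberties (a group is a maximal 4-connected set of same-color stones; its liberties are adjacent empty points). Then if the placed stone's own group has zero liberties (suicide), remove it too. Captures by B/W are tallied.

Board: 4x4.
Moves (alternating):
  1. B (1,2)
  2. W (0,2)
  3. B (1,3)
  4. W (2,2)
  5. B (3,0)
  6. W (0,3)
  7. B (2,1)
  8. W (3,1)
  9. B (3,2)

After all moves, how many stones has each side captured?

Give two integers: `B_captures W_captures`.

Move 1: B@(1,2) -> caps B=0 W=0
Move 2: W@(0,2) -> caps B=0 W=0
Move 3: B@(1,3) -> caps B=0 W=0
Move 4: W@(2,2) -> caps B=0 W=0
Move 5: B@(3,0) -> caps B=0 W=0
Move 6: W@(0,3) -> caps B=0 W=0
Move 7: B@(2,1) -> caps B=0 W=0
Move 8: W@(3,1) -> caps B=0 W=0
Move 9: B@(3,2) -> caps B=1 W=0

Answer: 1 0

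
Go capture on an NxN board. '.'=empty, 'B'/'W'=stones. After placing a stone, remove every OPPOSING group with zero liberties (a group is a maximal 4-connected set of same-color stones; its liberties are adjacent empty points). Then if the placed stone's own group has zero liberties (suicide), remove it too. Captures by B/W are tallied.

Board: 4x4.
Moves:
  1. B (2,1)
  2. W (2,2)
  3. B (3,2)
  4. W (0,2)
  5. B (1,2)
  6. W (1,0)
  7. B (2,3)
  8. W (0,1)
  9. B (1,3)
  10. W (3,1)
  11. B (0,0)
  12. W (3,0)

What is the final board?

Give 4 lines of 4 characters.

Answer: .WW.
W.BB
.B.B
WWB.

Derivation:
Move 1: B@(2,1) -> caps B=0 W=0
Move 2: W@(2,2) -> caps B=0 W=0
Move 3: B@(3,2) -> caps B=0 W=0
Move 4: W@(0,2) -> caps B=0 W=0
Move 5: B@(1,2) -> caps B=0 W=0
Move 6: W@(1,0) -> caps B=0 W=0
Move 7: B@(2,3) -> caps B=1 W=0
Move 8: W@(0,1) -> caps B=1 W=0
Move 9: B@(1,3) -> caps B=1 W=0
Move 10: W@(3,1) -> caps B=1 W=0
Move 11: B@(0,0) -> caps B=1 W=0
Move 12: W@(3,0) -> caps B=1 W=0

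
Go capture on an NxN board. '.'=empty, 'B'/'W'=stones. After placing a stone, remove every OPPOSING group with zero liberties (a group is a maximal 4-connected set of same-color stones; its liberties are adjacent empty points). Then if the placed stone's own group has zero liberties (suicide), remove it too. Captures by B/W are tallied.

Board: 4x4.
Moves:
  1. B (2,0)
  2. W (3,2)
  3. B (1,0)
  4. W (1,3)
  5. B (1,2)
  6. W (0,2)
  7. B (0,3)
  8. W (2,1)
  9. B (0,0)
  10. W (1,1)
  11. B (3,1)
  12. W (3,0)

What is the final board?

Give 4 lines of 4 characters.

Answer: B.W.
BWBW
BW..
W.W.

Derivation:
Move 1: B@(2,0) -> caps B=0 W=0
Move 2: W@(3,2) -> caps B=0 W=0
Move 3: B@(1,0) -> caps B=0 W=0
Move 4: W@(1,3) -> caps B=0 W=0
Move 5: B@(1,2) -> caps B=0 W=0
Move 6: W@(0,2) -> caps B=0 W=0
Move 7: B@(0,3) -> caps B=0 W=0
Move 8: W@(2,1) -> caps B=0 W=0
Move 9: B@(0,0) -> caps B=0 W=0
Move 10: W@(1,1) -> caps B=0 W=0
Move 11: B@(3,1) -> caps B=0 W=0
Move 12: W@(3,0) -> caps B=0 W=1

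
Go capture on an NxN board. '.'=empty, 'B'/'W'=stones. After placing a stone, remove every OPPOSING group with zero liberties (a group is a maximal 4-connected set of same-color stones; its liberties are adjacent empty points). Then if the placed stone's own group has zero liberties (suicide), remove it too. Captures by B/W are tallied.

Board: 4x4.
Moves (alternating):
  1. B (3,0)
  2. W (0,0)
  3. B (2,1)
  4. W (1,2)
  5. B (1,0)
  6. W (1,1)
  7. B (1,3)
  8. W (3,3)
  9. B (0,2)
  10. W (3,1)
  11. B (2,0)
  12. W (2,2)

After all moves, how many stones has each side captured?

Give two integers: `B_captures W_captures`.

Answer: 0 4

Derivation:
Move 1: B@(3,0) -> caps B=0 W=0
Move 2: W@(0,0) -> caps B=0 W=0
Move 3: B@(2,1) -> caps B=0 W=0
Move 4: W@(1,2) -> caps B=0 W=0
Move 5: B@(1,0) -> caps B=0 W=0
Move 6: W@(1,1) -> caps B=0 W=0
Move 7: B@(1,3) -> caps B=0 W=0
Move 8: W@(3,3) -> caps B=0 W=0
Move 9: B@(0,2) -> caps B=0 W=0
Move 10: W@(3,1) -> caps B=0 W=0
Move 11: B@(2,0) -> caps B=0 W=0
Move 12: W@(2,2) -> caps B=0 W=4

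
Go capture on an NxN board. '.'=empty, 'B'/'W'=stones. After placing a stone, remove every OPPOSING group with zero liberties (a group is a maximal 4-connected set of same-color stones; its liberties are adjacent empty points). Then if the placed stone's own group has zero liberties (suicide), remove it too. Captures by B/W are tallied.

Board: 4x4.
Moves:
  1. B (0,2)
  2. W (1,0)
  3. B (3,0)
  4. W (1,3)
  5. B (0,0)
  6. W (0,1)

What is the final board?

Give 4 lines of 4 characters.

Answer: .WB.
W..W
....
B...

Derivation:
Move 1: B@(0,2) -> caps B=0 W=0
Move 2: W@(1,0) -> caps B=0 W=0
Move 3: B@(3,0) -> caps B=0 W=0
Move 4: W@(1,3) -> caps B=0 W=0
Move 5: B@(0,0) -> caps B=0 W=0
Move 6: W@(0,1) -> caps B=0 W=1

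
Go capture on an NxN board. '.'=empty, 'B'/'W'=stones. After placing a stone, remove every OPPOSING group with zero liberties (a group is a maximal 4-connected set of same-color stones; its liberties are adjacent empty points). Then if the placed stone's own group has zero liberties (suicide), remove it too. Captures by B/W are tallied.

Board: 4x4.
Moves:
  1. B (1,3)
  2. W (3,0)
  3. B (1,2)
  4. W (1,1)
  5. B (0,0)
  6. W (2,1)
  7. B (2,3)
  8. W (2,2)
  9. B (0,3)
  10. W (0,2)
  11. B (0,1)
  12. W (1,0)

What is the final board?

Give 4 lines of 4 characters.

Answer: BB.B
WWBB
.WWB
W...

Derivation:
Move 1: B@(1,3) -> caps B=0 W=0
Move 2: W@(3,0) -> caps B=0 W=0
Move 3: B@(1,2) -> caps B=0 W=0
Move 4: W@(1,1) -> caps B=0 W=0
Move 5: B@(0,0) -> caps B=0 W=0
Move 6: W@(2,1) -> caps B=0 W=0
Move 7: B@(2,3) -> caps B=0 W=0
Move 8: W@(2,2) -> caps B=0 W=0
Move 9: B@(0,3) -> caps B=0 W=0
Move 10: W@(0,2) -> caps B=0 W=0
Move 11: B@(0,1) -> caps B=1 W=0
Move 12: W@(1,0) -> caps B=1 W=0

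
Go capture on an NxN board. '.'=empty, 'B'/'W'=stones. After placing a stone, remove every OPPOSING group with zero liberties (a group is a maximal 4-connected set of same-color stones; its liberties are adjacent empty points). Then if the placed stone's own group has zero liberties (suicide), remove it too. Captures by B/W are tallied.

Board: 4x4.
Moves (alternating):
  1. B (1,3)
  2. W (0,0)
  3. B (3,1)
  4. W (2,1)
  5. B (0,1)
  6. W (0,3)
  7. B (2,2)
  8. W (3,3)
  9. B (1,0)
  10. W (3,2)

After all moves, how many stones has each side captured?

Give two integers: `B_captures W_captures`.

Answer: 1 0

Derivation:
Move 1: B@(1,3) -> caps B=0 W=0
Move 2: W@(0,0) -> caps B=0 W=0
Move 3: B@(3,1) -> caps B=0 W=0
Move 4: W@(2,1) -> caps B=0 W=0
Move 5: B@(0,1) -> caps B=0 W=0
Move 6: W@(0,3) -> caps B=0 W=0
Move 7: B@(2,2) -> caps B=0 W=0
Move 8: W@(3,3) -> caps B=0 W=0
Move 9: B@(1,0) -> caps B=1 W=0
Move 10: W@(3,2) -> caps B=1 W=0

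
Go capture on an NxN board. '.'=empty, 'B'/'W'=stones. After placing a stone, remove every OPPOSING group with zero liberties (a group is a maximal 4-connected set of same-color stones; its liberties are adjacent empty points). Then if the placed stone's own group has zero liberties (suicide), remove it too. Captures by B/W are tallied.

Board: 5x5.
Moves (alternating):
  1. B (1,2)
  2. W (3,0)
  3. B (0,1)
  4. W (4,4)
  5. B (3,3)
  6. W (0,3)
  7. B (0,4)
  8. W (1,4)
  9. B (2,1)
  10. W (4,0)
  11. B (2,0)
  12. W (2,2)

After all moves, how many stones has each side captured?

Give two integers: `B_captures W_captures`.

Answer: 0 1

Derivation:
Move 1: B@(1,2) -> caps B=0 W=0
Move 2: W@(3,0) -> caps B=0 W=0
Move 3: B@(0,1) -> caps B=0 W=0
Move 4: W@(4,4) -> caps B=0 W=0
Move 5: B@(3,3) -> caps B=0 W=0
Move 6: W@(0,3) -> caps B=0 W=0
Move 7: B@(0,4) -> caps B=0 W=0
Move 8: W@(1,4) -> caps B=0 W=1
Move 9: B@(2,1) -> caps B=0 W=1
Move 10: W@(4,0) -> caps B=0 W=1
Move 11: B@(2,0) -> caps B=0 W=1
Move 12: W@(2,2) -> caps B=0 W=1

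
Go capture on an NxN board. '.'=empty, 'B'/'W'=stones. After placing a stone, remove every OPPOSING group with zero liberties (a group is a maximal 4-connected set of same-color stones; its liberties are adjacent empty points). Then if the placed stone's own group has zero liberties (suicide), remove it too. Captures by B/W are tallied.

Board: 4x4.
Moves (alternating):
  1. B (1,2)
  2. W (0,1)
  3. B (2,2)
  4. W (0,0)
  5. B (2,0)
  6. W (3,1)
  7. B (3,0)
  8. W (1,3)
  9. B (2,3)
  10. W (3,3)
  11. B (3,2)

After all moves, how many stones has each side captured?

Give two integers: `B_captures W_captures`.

Move 1: B@(1,2) -> caps B=0 W=0
Move 2: W@(0,1) -> caps B=0 W=0
Move 3: B@(2,2) -> caps B=0 W=0
Move 4: W@(0,0) -> caps B=0 W=0
Move 5: B@(2,0) -> caps B=0 W=0
Move 6: W@(3,1) -> caps B=0 W=0
Move 7: B@(3,0) -> caps B=0 W=0
Move 8: W@(1,3) -> caps B=0 W=0
Move 9: B@(2,3) -> caps B=0 W=0
Move 10: W@(3,3) -> caps B=0 W=0
Move 11: B@(3,2) -> caps B=1 W=0

Answer: 1 0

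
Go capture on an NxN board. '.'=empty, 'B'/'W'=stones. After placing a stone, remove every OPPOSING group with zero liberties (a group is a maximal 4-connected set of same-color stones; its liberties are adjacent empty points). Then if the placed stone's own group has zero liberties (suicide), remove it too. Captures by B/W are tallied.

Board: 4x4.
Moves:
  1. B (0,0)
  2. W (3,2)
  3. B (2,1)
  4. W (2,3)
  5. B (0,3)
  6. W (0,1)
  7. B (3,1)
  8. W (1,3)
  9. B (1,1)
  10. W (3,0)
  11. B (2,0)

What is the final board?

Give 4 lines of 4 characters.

Answer: BW.B
.B.W
BB.W
.BW.

Derivation:
Move 1: B@(0,0) -> caps B=0 W=0
Move 2: W@(3,2) -> caps B=0 W=0
Move 3: B@(2,1) -> caps B=0 W=0
Move 4: W@(2,3) -> caps B=0 W=0
Move 5: B@(0,3) -> caps B=0 W=0
Move 6: W@(0,1) -> caps B=0 W=0
Move 7: B@(3,1) -> caps B=0 W=0
Move 8: W@(1,3) -> caps B=0 W=0
Move 9: B@(1,1) -> caps B=0 W=0
Move 10: W@(3,0) -> caps B=0 W=0
Move 11: B@(2,0) -> caps B=1 W=0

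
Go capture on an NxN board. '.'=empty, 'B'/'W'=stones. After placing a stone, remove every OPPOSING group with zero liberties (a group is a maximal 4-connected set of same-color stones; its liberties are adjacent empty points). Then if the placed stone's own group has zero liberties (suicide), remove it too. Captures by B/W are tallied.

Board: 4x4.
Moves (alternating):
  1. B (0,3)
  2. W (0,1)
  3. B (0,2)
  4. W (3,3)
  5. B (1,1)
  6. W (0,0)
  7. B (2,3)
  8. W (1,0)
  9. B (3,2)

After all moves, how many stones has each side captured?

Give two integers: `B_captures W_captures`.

Move 1: B@(0,3) -> caps B=0 W=0
Move 2: W@(0,1) -> caps B=0 W=0
Move 3: B@(0,2) -> caps B=0 W=0
Move 4: W@(3,3) -> caps B=0 W=0
Move 5: B@(1,1) -> caps B=0 W=0
Move 6: W@(0,0) -> caps B=0 W=0
Move 7: B@(2,3) -> caps B=0 W=0
Move 8: W@(1,0) -> caps B=0 W=0
Move 9: B@(3,2) -> caps B=1 W=0

Answer: 1 0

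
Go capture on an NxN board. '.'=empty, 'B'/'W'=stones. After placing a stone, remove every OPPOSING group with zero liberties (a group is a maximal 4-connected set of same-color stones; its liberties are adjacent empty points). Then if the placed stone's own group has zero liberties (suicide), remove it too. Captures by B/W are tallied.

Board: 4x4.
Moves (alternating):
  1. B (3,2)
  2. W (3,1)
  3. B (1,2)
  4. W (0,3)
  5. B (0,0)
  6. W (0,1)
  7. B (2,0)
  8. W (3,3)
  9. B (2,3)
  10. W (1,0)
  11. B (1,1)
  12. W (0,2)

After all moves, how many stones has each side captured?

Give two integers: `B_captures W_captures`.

Move 1: B@(3,2) -> caps B=0 W=0
Move 2: W@(3,1) -> caps B=0 W=0
Move 3: B@(1,2) -> caps B=0 W=0
Move 4: W@(0,3) -> caps B=0 W=0
Move 5: B@(0,0) -> caps B=0 W=0
Move 6: W@(0,1) -> caps B=0 W=0
Move 7: B@(2,0) -> caps B=0 W=0
Move 8: W@(3,3) -> caps B=0 W=0
Move 9: B@(2,3) -> caps B=1 W=0
Move 10: W@(1,0) -> caps B=1 W=1
Move 11: B@(1,1) -> caps B=1 W=1
Move 12: W@(0,2) -> caps B=1 W=1

Answer: 1 1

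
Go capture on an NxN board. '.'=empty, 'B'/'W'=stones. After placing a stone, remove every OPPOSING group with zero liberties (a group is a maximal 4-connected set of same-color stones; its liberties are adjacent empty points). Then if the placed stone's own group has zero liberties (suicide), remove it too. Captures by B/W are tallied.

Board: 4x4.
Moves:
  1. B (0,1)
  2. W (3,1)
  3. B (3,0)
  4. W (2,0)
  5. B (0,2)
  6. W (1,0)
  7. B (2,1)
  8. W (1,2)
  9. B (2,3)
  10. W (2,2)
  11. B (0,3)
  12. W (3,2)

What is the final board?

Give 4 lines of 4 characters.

Move 1: B@(0,1) -> caps B=0 W=0
Move 2: W@(3,1) -> caps B=0 W=0
Move 3: B@(3,0) -> caps B=0 W=0
Move 4: W@(2,0) -> caps B=0 W=1
Move 5: B@(0,2) -> caps B=0 W=1
Move 6: W@(1,0) -> caps B=0 W=1
Move 7: B@(2,1) -> caps B=0 W=1
Move 8: W@(1,2) -> caps B=0 W=1
Move 9: B@(2,3) -> caps B=0 W=1
Move 10: W@(2,2) -> caps B=0 W=1
Move 11: B@(0,3) -> caps B=0 W=1
Move 12: W@(3,2) -> caps B=0 W=1

Answer: .BBB
W.W.
WBWB
.WW.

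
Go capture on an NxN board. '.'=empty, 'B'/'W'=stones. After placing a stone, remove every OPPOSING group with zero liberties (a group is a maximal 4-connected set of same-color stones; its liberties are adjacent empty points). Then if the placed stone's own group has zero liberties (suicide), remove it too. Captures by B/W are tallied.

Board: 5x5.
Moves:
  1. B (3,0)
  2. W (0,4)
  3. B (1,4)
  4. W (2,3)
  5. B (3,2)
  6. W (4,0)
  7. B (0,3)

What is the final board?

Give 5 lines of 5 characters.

Move 1: B@(3,0) -> caps B=0 W=0
Move 2: W@(0,4) -> caps B=0 W=0
Move 3: B@(1,4) -> caps B=0 W=0
Move 4: W@(2,3) -> caps B=0 W=0
Move 5: B@(3,2) -> caps B=0 W=0
Move 6: W@(4,0) -> caps B=0 W=0
Move 7: B@(0,3) -> caps B=1 W=0

Answer: ...B.
....B
...W.
B.B..
W....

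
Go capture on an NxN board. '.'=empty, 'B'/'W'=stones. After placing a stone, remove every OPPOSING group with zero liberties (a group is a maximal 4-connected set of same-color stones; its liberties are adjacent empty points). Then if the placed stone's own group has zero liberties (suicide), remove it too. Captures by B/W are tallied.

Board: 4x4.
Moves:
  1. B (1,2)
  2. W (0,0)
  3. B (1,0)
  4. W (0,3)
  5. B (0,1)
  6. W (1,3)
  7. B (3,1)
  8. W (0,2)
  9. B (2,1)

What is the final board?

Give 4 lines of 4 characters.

Move 1: B@(1,2) -> caps B=0 W=0
Move 2: W@(0,0) -> caps B=0 W=0
Move 3: B@(1,0) -> caps B=0 W=0
Move 4: W@(0,3) -> caps B=0 W=0
Move 5: B@(0,1) -> caps B=1 W=0
Move 6: W@(1,3) -> caps B=1 W=0
Move 7: B@(3,1) -> caps B=1 W=0
Move 8: W@(0,2) -> caps B=1 W=0
Move 9: B@(2,1) -> caps B=1 W=0

Answer: .BWW
B.BW
.B..
.B..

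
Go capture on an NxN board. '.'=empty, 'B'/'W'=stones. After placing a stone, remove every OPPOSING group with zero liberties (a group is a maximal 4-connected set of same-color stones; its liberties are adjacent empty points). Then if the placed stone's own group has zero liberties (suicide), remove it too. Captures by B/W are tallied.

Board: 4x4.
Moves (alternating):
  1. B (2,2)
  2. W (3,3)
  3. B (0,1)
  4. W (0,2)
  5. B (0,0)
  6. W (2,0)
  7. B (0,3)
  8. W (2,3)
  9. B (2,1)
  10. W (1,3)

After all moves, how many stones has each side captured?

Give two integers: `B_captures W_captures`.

Answer: 0 1

Derivation:
Move 1: B@(2,2) -> caps B=0 W=0
Move 2: W@(3,3) -> caps B=0 W=0
Move 3: B@(0,1) -> caps B=0 W=0
Move 4: W@(0,2) -> caps B=0 W=0
Move 5: B@(0,0) -> caps B=0 W=0
Move 6: W@(2,0) -> caps B=0 W=0
Move 7: B@(0,3) -> caps B=0 W=0
Move 8: W@(2,3) -> caps B=0 W=0
Move 9: B@(2,1) -> caps B=0 W=0
Move 10: W@(1,3) -> caps B=0 W=1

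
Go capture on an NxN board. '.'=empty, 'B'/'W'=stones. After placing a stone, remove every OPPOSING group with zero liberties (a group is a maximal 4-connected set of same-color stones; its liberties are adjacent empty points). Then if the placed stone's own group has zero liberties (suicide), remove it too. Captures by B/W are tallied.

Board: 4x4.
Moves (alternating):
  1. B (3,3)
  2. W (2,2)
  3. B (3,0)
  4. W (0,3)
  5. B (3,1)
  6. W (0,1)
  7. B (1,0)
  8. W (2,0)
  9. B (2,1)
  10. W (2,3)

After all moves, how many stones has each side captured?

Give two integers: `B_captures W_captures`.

Move 1: B@(3,3) -> caps B=0 W=0
Move 2: W@(2,2) -> caps B=0 W=0
Move 3: B@(3,0) -> caps B=0 W=0
Move 4: W@(0,3) -> caps B=0 W=0
Move 5: B@(3,1) -> caps B=0 W=0
Move 6: W@(0,1) -> caps B=0 W=0
Move 7: B@(1,0) -> caps B=0 W=0
Move 8: W@(2,0) -> caps B=0 W=0
Move 9: B@(2,1) -> caps B=1 W=0
Move 10: W@(2,3) -> caps B=1 W=0

Answer: 1 0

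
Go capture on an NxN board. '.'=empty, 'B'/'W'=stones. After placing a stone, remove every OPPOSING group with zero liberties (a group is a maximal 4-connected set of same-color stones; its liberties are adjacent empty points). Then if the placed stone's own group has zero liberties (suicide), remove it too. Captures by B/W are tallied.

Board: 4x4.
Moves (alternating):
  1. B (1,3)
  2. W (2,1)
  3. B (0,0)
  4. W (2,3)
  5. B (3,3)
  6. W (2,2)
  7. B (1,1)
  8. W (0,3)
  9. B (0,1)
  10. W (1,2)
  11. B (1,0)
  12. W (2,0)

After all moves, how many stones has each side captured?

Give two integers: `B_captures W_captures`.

Answer: 0 1

Derivation:
Move 1: B@(1,3) -> caps B=0 W=0
Move 2: W@(2,1) -> caps B=0 W=0
Move 3: B@(0,0) -> caps B=0 W=0
Move 4: W@(2,3) -> caps B=0 W=0
Move 5: B@(3,3) -> caps B=0 W=0
Move 6: W@(2,2) -> caps B=0 W=0
Move 7: B@(1,1) -> caps B=0 W=0
Move 8: W@(0,3) -> caps B=0 W=0
Move 9: B@(0,1) -> caps B=0 W=0
Move 10: W@(1,2) -> caps B=0 W=1
Move 11: B@(1,0) -> caps B=0 W=1
Move 12: W@(2,0) -> caps B=0 W=1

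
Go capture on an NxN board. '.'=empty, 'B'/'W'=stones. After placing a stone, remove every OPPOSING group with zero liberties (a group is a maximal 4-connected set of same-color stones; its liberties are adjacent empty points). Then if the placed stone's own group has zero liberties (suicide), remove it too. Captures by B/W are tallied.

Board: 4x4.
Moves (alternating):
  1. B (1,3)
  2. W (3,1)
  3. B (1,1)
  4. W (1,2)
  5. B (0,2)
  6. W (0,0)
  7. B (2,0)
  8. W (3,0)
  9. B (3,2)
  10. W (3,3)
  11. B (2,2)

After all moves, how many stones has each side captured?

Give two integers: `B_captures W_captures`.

Answer: 1 0

Derivation:
Move 1: B@(1,3) -> caps B=0 W=0
Move 2: W@(3,1) -> caps B=0 W=0
Move 3: B@(1,1) -> caps B=0 W=0
Move 4: W@(1,2) -> caps B=0 W=0
Move 5: B@(0,2) -> caps B=0 W=0
Move 6: W@(0,0) -> caps B=0 W=0
Move 7: B@(2,0) -> caps B=0 W=0
Move 8: W@(3,0) -> caps B=0 W=0
Move 9: B@(3,2) -> caps B=0 W=0
Move 10: W@(3,3) -> caps B=0 W=0
Move 11: B@(2,2) -> caps B=1 W=0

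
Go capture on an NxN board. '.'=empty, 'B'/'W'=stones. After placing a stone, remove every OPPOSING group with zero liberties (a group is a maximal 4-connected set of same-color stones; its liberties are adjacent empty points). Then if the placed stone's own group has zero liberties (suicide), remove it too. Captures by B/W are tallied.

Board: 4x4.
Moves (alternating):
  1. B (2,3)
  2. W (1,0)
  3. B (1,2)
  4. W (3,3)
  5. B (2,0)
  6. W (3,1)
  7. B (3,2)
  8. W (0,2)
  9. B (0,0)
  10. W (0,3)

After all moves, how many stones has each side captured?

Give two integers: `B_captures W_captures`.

Move 1: B@(2,3) -> caps B=0 W=0
Move 2: W@(1,0) -> caps B=0 W=0
Move 3: B@(1,2) -> caps B=0 W=0
Move 4: W@(3,3) -> caps B=0 W=0
Move 5: B@(2,0) -> caps B=0 W=0
Move 6: W@(3,1) -> caps B=0 W=0
Move 7: B@(3,2) -> caps B=1 W=0
Move 8: W@(0,2) -> caps B=1 W=0
Move 9: B@(0,0) -> caps B=1 W=0
Move 10: W@(0,3) -> caps B=1 W=0

Answer: 1 0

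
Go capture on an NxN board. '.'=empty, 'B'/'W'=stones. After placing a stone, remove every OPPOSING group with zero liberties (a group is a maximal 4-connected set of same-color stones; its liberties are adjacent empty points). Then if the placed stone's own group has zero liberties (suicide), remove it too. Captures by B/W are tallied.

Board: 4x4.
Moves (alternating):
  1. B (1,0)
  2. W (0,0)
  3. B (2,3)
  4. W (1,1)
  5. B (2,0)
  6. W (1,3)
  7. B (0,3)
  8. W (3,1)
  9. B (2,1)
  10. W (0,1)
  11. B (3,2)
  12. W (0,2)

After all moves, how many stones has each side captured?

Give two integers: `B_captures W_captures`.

Answer: 0 1

Derivation:
Move 1: B@(1,0) -> caps B=0 W=0
Move 2: W@(0,0) -> caps B=0 W=0
Move 3: B@(2,3) -> caps B=0 W=0
Move 4: W@(1,1) -> caps B=0 W=0
Move 5: B@(2,0) -> caps B=0 W=0
Move 6: W@(1,3) -> caps B=0 W=0
Move 7: B@(0,3) -> caps B=0 W=0
Move 8: W@(3,1) -> caps B=0 W=0
Move 9: B@(2,1) -> caps B=0 W=0
Move 10: W@(0,1) -> caps B=0 W=0
Move 11: B@(3,2) -> caps B=0 W=0
Move 12: W@(0,2) -> caps B=0 W=1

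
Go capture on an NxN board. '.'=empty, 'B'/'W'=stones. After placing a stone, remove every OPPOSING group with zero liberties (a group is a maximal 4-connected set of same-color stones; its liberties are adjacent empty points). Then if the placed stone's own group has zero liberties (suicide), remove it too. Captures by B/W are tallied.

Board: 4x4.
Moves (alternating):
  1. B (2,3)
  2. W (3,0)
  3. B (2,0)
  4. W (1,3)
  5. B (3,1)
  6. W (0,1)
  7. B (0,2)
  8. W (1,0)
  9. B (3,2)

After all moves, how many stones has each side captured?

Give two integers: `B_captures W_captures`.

Move 1: B@(2,3) -> caps B=0 W=0
Move 2: W@(3,0) -> caps B=0 W=0
Move 3: B@(2,0) -> caps B=0 W=0
Move 4: W@(1,3) -> caps B=0 W=0
Move 5: B@(3,1) -> caps B=1 W=0
Move 6: W@(0,1) -> caps B=1 W=0
Move 7: B@(0,2) -> caps B=1 W=0
Move 8: W@(1,0) -> caps B=1 W=0
Move 9: B@(3,2) -> caps B=1 W=0

Answer: 1 0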